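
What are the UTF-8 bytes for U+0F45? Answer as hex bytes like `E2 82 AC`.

E0 BD 85

U+0F45 = 0xF45 = 3909 decimal. In range U+0800–U+FFFF → 3-byte form: 1110xxxx 10xxxxxx 10xxxxxx.
Binary (16 bits): 0000111101000101.
Split 4+6+6: 0000 | 111101 | 000101.
Byte 1: 11100000 = 0xE0.
Byte 2: 10111101 = 0xBD.
Byte 3: 10000101 = 0x85.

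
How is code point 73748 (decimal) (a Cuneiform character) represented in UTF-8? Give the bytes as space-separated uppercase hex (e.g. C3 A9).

U+12014 = 0x12014 = 73748 decimal. In range U+10000–U+10FFFF → 4-byte form: 11110xxx 10xxxxxx 10xxxxxx 10xxxxxx.
Binary (21 bits): 000010010000000010100.
Split 3+6+6+6: 000 | 010010 | 000000 | 010100.
Byte 1: 11110000 = 0xF0.
Byte 2: 10010010 = 0x92.
Byte 3: 10000000 = 0x80.
Byte 4: 10010100 = 0x94.

F0 92 80 94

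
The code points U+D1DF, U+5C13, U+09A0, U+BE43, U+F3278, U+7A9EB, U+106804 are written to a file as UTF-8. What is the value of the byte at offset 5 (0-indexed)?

U+D1DF → 3-byte form ED 87 9F at offsets 0–2.
U+5C13 → 3-byte form E5 B0 93 at offsets 3–5.
Offset 5 falls in char 2's range; it's byte 3 of E5 B0 93 = 0x93.

0x93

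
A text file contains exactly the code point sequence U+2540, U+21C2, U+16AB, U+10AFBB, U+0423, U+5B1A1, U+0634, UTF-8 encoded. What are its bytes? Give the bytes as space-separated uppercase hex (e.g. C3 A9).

E2 95 80 E2 87 82 E1 9A AB F4 8A BE BB D0 A3 F1 9B 86 A1 D8 B4

U+2540: 3-byte form → E2 95 80.
U+21C2: 3-byte form → E2 87 82.
U+16AB: 3-byte form → E1 9A AB.
U+10AFBB: 4-byte form → F4 8A BE BB.
U+0423: 2-byte form → D0 A3.
U+5B1A1: 4-byte form → F1 9B 86 A1.
U+0634: 2-byte form → D8 B4.
Concatenated (21 bytes): E2 95 80 E2 87 82 E1 9A AB F4 8A BE BB D0 A3 F1 9B 86 A1 D8 B4.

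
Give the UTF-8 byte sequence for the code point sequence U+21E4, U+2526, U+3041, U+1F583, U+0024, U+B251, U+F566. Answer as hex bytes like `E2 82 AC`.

U+21E4: 3-byte form → E2 87 A4.
U+2526: 3-byte form → E2 94 A6.
U+3041: 3-byte form → E3 81 81.
U+1F583: 4-byte form → F0 9F 96 83.
U+0024: 1-byte form → 24.
U+B251: 3-byte form → EB 89 91.
U+F566: 3-byte form → EF 95 A6.
Concatenated (20 bytes): E2 87 A4 E2 94 A6 E3 81 81 F0 9F 96 83 24 EB 89 91 EF 95 A6.

E2 87 A4 E2 94 A6 E3 81 81 F0 9F 96 83 24 EB 89 91 EF 95 A6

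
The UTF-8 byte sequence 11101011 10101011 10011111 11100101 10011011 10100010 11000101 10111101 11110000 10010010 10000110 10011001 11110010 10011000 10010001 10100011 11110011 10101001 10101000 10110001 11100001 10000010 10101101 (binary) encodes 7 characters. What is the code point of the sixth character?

Offset 0: leading byte 0xEB = 11101011 → 3-byte char #1 = EB AB 9F.
Offset 3: leading byte 0xE5 = 11100101 → 3-byte char #2 = E5 9B A2.
Offset 6: leading byte 0xC5 = 11000101 → 2-byte char #3 = C5 BD.
Offset 8: leading byte 0xF0 = 11110000 → 4-byte char #4 = F0 92 86 99.
Offset 12: leading byte 0xF2 = 11110010 → 4-byte char #5 = F2 98 91 A3.
Offset 16: leading byte 0xF3 = 11110011 → 4-byte char #6 = F3 A9 A8 B1.
Leading byte 0xF3 = 11110011 matches 11110xxx → 4-byte sequence.
Byte 1: 0xF3 = 11110011, payload 011 (3 bits).
Byte 2: 0xA9 = 10101001 (10xxxxxx ✓), payload 101001.
Byte 3: 0xA8 = 10101000 (10xxxxxx ✓), payload 101000.
Byte 4: 0xB1 = 10110001 (10xxxxxx ✓), payload 110001.
Concatenate: 011101001101000110001 = 0xE9A31 (21 bits → U+E9A31).

U+E9A31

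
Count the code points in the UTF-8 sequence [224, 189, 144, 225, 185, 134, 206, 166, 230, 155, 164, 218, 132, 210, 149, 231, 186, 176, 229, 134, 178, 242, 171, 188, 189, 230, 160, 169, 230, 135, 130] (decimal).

Byte at offset 0: 0xE0 = 11100000 → 3-byte char (#1). Advance 3.
Byte at offset 3: 0xE1 = 11100001 → 3-byte char (#2). Advance 3.
Byte at offset 6: 0xCE = 11001110 → 2-byte char (#3). Advance 2.
Byte at offset 8: 0xE6 = 11100110 → 3-byte char (#4). Advance 3.
Byte at offset 11: 0xDA = 11011010 → 2-byte char (#5). Advance 2.
Byte at offset 13: 0xD2 = 11010010 → 2-byte char (#6). Advance 2.
Byte at offset 15: 0xE7 = 11100111 → 3-byte char (#7). Advance 3.
Byte at offset 18: 0xE5 = 11100101 → 3-byte char (#8). Advance 3.
Byte at offset 21: 0xF2 = 11110010 → 4-byte char (#9). Advance 4.
Byte at offset 25: 0xE6 = 11100110 → 3-byte char (#10). Advance 3.
Byte at offset 28: 0xE6 = 11100110 → 3-byte char (#11). Advance 3.
Reached end at offset 31 after 11 code points.

11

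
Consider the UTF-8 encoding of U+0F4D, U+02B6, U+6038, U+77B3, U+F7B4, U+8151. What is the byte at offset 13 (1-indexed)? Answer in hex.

0x9E

1-indexed offset 13 is 0-indexed offset 12.
U+0F4D → 3-byte form E0 BD 8D at offsets 0–2.
U+02B6 → 2-byte form CA B6 at offsets 3–4.
U+6038 → 3-byte form E6 80 B8 at offsets 5–7.
U+77B3 → 3-byte form E7 9E B3 at offsets 8–10.
U+F7B4 → 3-byte form EF 9E B4 at offsets 11–13.
Offset 12 falls in char 5's range; it's byte 2 of EF 9E B4 = 0x9E.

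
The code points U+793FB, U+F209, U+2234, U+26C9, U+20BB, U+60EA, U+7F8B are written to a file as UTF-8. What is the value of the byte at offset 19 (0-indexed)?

U+793FB → 4-byte form F1 B9 8F BB at offsets 0–3.
U+F209 → 3-byte form EF 88 89 at offsets 4–6.
U+2234 → 3-byte form E2 88 B4 at offsets 7–9.
U+26C9 → 3-byte form E2 9B 89 at offsets 10–12.
U+20BB → 3-byte form E2 82 BB at offsets 13–15.
U+60EA → 3-byte form E6 83 AA at offsets 16–18.
U+7F8B → 3-byte form E7 BE 8B at offsets 19–21.
Offset 19 falls in char 7's range; it's byte 1 of E7 BE 8B = 0xE7.

0xE7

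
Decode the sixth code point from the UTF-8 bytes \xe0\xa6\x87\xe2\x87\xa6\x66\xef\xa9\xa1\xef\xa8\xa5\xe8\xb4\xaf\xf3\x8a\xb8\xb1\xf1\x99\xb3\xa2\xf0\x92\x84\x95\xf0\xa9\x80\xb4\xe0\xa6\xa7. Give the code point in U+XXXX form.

U+8D2F

Offset 0: leading byte 0xE0 = 11100000 → 3-byte char #1 = E0 A6 87.
Offset 3: leading byte 0xE2 = 11100010 → 3-byte char #2 = E2 87 A6.
Offset 6: leading byte 0x66 = 01100110 → 1-byte char #3 = 66.
Offset 7: leading byte 0xEF = 11101111 → 3-byte char #4 = EF A9 A1.
Offset 10: leading byte 0xEF = 11101111 → 3-byte char #5 = EF A8 A5.
Offset 13: leading byte 0xE8 = 11101000 → 3-byte char #6 = E8 B4 AF.
Leading byte 0xE8 = 11101000 matches 1110xxxx → 3-byte sequence.
Byte 1: 0xE8 = 11101000, payload 1000 (4 bits).
Byte 2: 0xB4 = 10110100 (10xxxxxx ✓), payload 110100.
Byte 3: 0xAF = 10101111 (10xxxxxx ✓), payload 101111.
Concatenate: 1000110100101111 = 0x8D2F (16 bits → U+8D2F).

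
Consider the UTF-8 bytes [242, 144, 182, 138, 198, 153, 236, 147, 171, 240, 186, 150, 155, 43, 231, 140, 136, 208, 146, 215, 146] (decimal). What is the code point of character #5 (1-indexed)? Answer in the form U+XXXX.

Offset 0: leading byte 0xF2 = 11110010 → 4-byte char #1 = F2 90 B6 8A.
Offset 4: leading byte 0xC6 = 11000110 → 2-byte char #2 = C6 99.
Offset 6: leading byte 0xEC = 11101100 → 3-byte char #3 = EC 93 AB.
Offset 9: leading byte 0xF0 = 11110000 → 4-byte char #4 = F0 BA 96 9B.
Offset 13: leading byte 0x2B = 00101011 → 1-byte char #5 = 2B.
Leading byte 0x2B = 00101011 matches 0xxxxxxx → 1-byte sequence.
Byte 1: 0x2B = 00101011, payload 0101011 (7 bits).
Concatenate: 0101011 = 0x2B (7 bits → U+002B).

U+002B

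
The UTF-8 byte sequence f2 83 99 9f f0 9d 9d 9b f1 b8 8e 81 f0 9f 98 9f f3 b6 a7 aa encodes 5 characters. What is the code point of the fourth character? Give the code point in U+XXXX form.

Offset 0: leading byte 0xF2 = 11110010 → 4-byte char #1 = F2 83 99 9F.
Offset 4: leading byte 0xF0 = 11110000 → 4-byte char #2 = F0 9D 9D 9B.
Offset 8: leading byte 0xF1 = 11110001 → 4-byte char #3 = F1 B8 8E 81.
Offset 12: leading byte 0xF0 = 11110000 → 4-byte char #4 = F0 9F 98 9F.
Leading byte 0xF0 = 11110000 matches 11110xxx → 4-byte sequence.
Byte 1: 0xF0 = 11110000, payload 000 (3 bits).
Byte 2: 0x9F = 10011111 (10xxxxxx ✓), payload 011111.
Byte 3: 0x98 = 10011000 (10xxxxxx ✓), payload 011000.
Byte 4: 0x9F = 10011111 (10xxxxxx ✓), payload 011111.
Concatenate: 000011111011000011111 = 0x1F61F (21 bits → U+1F61F).

U+1F61F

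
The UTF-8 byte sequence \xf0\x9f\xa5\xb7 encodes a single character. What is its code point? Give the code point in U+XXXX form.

U+1F977

Leading byte 0xF0 = 11110000 matches 11110xxx → 4-byte sequence.
Byte 1: 0xF0 = 11110000, payload 000 (3 bits).
Byte 2: 0x9F = 10011111 (10xxxxxx ✓), payload 011111.
Byte 3: 0xA5 = 10100101 (10xxxxxx ✓), payload 100101.
Byte 4: 0xB7 = 10110111 (10xxxxxx ✓), payload 110111.
Concatenate: 000011111100101110111 = 0x1F977 (21 bits → U+1F977).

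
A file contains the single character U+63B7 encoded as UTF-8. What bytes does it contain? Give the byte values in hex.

U+63B7 = 0x63B7 = 25527 decimal. In range U+0800–U+FFFF → 3-byte form: 1110xxxx 10xxxxxx 10xxxxxx.
Binary (16 bits): 0110001110110111.
Split 4+6+6: 0110 | 001110 | 110111.
Byte 1: 11100110 = 0xE6.
Byte 2: 10001110 = 0x8E.
Byte 3: 10110111 = 0xB7.

E6 8E B7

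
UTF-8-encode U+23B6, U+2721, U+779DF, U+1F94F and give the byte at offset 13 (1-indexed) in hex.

0xA5

1-indexed offset 13 is 0-indexed offset 12.
U+23B6 → 3-byte form E2 8E B6 at offsets 0–2.
U+2721 → 3-byte form E2 9C A1 at offsets 3–5.
U+779DF → 4-byte form F1 B7 A7 9F at offsets 6–9.
U+1F94F → 4-byte form F0 9F A5 8F at offsets 10–13.
Offset 12 falls in char 4's range; it's byte 3 of F0 9F A5 8F = 0xA5.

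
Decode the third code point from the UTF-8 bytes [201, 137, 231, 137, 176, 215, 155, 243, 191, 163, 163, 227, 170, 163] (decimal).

U+05DB

Offset 0: leading byte 0xC9 = 11001001 → 2-byte char #1 = C9 89.
Offset 2: leading byte 0xE7 = 11100111 → 3-byte char #2 = E7 89 B0.
Offset 5: leading byte 0xD7 = 11010111 → 2-byte char #3 = D7 9B.
Leading byte 0xD7 = 11010111 matches 110xxxxx → 2-byte sequence.
Byte 1: 0xD7 = 11010111, payload 10111 (5 bits).
Byte 2: 0x9B = 10011011 (10xxxxxx ✓), payload 011011.
Concatenate: 10111011011 = 0x5DB (11 bits → U+05DB).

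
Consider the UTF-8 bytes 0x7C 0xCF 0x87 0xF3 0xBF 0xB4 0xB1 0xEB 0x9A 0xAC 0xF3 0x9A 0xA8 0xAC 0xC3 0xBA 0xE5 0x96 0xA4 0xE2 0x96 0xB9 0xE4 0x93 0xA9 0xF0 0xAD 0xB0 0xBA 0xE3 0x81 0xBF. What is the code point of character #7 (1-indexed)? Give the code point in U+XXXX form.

U+55A4

Offset 0: leading byte 0x7C = 01111100 → 1-byte char #1 = 7C.
Offset 1: leading byte 0xCF = 11001111 → 2-byte char #2 = CF 87.
Offset 3: leading byte 0xF3 = 11110011 → 4-byte char #3 = F3 BF B4 B1.
Offset 7: leading byte 0xEB = 11101011 → 3-byte char #4 = EB 9A AC.
Offset 10: leading byte 0xF3 = 11110011 → 4-byte char #5 = F3 9A A8 AC.
Offset 14: leading byte 0xC3 = 11000011 → 2-byte char #6 = C3 BA.
Offset 16: leading byte 0xE5 = 11100101 → 3-byte char #7 = E5 96 A4.
Leading byte 0xE5 = 11100101 matches 1110xxxx → 3-byte sequence.
Byte 1: 0xE5 = 11100101, payload 0101 (4 bits).
Byte 2: 0x96 = 10010110 (10xxxxxx ✓), payload 010110.
Byte 3: 0xA4 = 10100100 (10xxxxxx ✓), payload 100100.
Concatenate: 0101010110100100 = 0x55A4 (16 bits → U+55A4).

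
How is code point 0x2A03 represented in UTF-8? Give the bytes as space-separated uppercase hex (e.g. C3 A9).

E2 A8 83

U+2A03 = 0x2A03 = 10755 decimal. In range U+0800–U+FFFF → 3-byte form: 1110xxxx 10xxxxxx 10xxxxxx.
Binary (16 bits): 0010101000000011.
Split 4+6+6: 0010 | 101000 | 000011.
Byte 1: 11100010 = 0xE2.
Byte 2: 10101000 = 0xA8.
Byte 3: 10000011 = 0x83.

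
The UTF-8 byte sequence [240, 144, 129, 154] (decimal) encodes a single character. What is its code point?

U+1005A

Leading byte 0xF0 = 11110000 matches 11110xxx → 4-byte sequence.
Byte 1: 0xF0 = 11110000, payload 000 (3 bits).
Byte 2: 0x90 = 10010000 (10xxxxxx ✓), payload 010000.
Byte 3: 0x81 = 10000001 (10xxxxxx ✓), payload 000001.
Byte 4: 0x9A = 10011010 (10xxxxxx ✓), payload 011010.
Concatenate: 000010000000001011010 = 0x1005A (21 bits → U+1005A).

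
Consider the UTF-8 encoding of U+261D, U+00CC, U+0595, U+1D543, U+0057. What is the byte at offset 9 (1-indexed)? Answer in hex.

0x9D

1-indexed offset 9 is 0-indexed offset 8.
U+261D → 3-byte form E2 98 9D at offsets 0–2.
U+00CC → 2-byte form C3 8C at offsets 3–4.
U+0595 → 2-byte form D6 95 at offsets 5–6.
U+1D543 → 4-byte form F0 9D 95 83 at offsets 7–10.
Offset 8 falls in char 4's range; it's byte 2 of F0 9D 95 83 = 0x9D.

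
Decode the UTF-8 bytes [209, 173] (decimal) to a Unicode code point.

Leading byte 0xD1 = 11010001 matches 110xxxxx → 2-byte sequence.
Byte 1: 0xD1 = 11010001, payload 10001 (5 bits).
Byte 2: 0xAD = 10101101 (10xxxxxx ✓), payload 101101.
Concatenate: 10001101101 = 0x46D (11 bits → U+046D).

U+046D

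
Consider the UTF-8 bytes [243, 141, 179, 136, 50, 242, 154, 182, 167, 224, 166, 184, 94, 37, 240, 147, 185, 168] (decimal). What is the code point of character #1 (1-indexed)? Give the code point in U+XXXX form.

U+CDCC8

Offset 0: leading byte 0xF3 = 11110011 → 4-byte char #1 = F3 8D B3 88.
Leading byte 0xF3 = 11110011 matches 11110xxx → 4-byte sequence.
Byte 1: 0xF3 = 11110011, payload 011 (3 bits).
Byte 2: 0x8D = 10001101 (10xxxxxx ✓), payload 001101.
Byte 3: 0xB3 = 10110011 (10xxxxxx ✓), payload 110011.
Byte 4: 0x88 = 10001000 (10xxxxxx ✓), payload 001000.
Concatenate: 011001101110011001000 = 0xCDCC8 (21 bits → U+CDCC8).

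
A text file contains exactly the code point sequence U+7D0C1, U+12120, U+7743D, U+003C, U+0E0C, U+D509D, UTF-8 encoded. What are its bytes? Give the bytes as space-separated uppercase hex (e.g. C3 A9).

U+7D0C1: 4-byte form → F1 BD 83 81.
U+12120: 4-byte form → F0 92 84 A0.
U+7743D: 4-byte form → F1 B7 90 BD.
U+003C: 1-byte form → 3C.
U+0E0C: 3-byte form → E0 B8 8C.
U+D509D: 4-byte form → F3 95 82 9D.
Concatenated (20 bytes): F1 BD 83 81 F0 92 84 A0 F1 B7 90 BD 3C E0 B8 8C F3 95 82 9D.

F1 BD 83 81 F0 92 84 A0 F1 B7 90 BD 3C E0 B8 8C F3 95 82 9D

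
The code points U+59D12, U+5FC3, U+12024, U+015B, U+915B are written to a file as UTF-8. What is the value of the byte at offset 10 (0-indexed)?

0xA4

U+59D12 → 4-byte form F1 99 B4 92 at offsets 0–3.
U+5FC3 → 3-byte form E5 BF 83 at offsets 4–6.
U+12024 → 4-byte form F0 92 80 A4 at offsets 7–10.
Offset 10 falls in char 3's range; it's byte 4 of F0 92 80 A4 = 0xA4.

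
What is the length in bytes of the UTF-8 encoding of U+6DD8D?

4

U+6DD8D = 0x6DD8D. UTF-8 uses 1 byte below 0x80, 2 below 0x800, 3 below 0x10000, 4 up to 0x10FFFF. 0x6DD8D is in U+10000–U+10FFFF → 4 bytes.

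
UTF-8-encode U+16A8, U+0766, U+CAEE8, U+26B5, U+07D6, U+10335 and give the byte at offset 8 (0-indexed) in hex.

0xA8

U+16A8 → 3-byte form E1 9A A8 at offsets 0–2.
U+0766 → 2-byte form DD A6 at offsets 3–4.
U+CAEE8 → 4-byte form F3 8A BB A8 at offsets 5–8.
Offset 8 falls in char 3's range; it's byte 4 of F3 8A BB A8 = 0xA8.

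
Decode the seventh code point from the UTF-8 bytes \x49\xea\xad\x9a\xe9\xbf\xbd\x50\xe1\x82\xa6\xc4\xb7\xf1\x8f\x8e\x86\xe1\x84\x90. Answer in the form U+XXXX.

Offset 0: leading byte 0x49 = 01001001 → 1-byte char #1 = 49.
Offset 1: leading byte 0xEA = 11101010 → 3-byte char #2 = EA AD 9A.
Offset 4: leading byte 0xE9 = 11101001 → 3-byte char #3 = E9 BF BD.
Offset 7: leading byte 0x50 = 01010000 → 1-byte char #4 = 50.
Offset 8: leading byte 0xE1 = 11100001 → 3-byte char #5 = E1 82 A6.
Offset 11: leading byte 0xC4 = 11000100 → 2-byte char #6 = C4 B7.
Offset 13: leading byte 0xF1 = 11110001 → 4-byte char #7 = F1 8F 8E 86.
Leading byte 0xF1 = 11110001 matches 11110xxx → 4-byte sequence.
Byte 1: 0xF1 = 11110001, payload 001 (3 bits).
Byte 2: 0x8F = 10001111 (10xxxxxx ✓), payload 001111.
Byte 3: 0x8E = 10001110 (10xxxxxx ✓), payload 001110.
Byte 4: 0x86 = 10000110 (10xxxxxx ✓), payload 000110.
Concatenate: 001001111001110000110 = 0x4F386 (21 bits → U+4F386).

U+4F386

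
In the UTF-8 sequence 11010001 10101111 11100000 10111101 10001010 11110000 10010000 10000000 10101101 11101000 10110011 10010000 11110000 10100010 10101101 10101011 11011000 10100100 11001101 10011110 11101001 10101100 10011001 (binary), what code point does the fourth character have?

Offset 0: leading byte 0xD1 = 11010001 → 2-byte char #1 = D1 AF.
Offset 2: leading byte 0xE0 = 11100000 → 3-byte char #2 = E0 BD 8A.
Offset 5: leading byte 0xF0 = 11110000 → 4-byte char #3 = F0 90 80 AD.
Offset 9: leading byte 0xE8 = 11101000 → 3-byte char #4 = E8 B3 90.
Leading byte 0xE8 = 11101000 matches 1110xxxx → 3-byte sequence.
Byte 1: 0xE8 = 11101000, payload 1000 (4 bits).
Byte 2: 0xB3 = 10110011 (10xxxxxx ✓), payload 110011.
Byte 3: 0x90 = 10010000 (10xxxxxx ✓), payload 010000.
Concatenate: 1000110011010000 = 0x8CD0 (16 bits → U+8CD0).

U+8CD0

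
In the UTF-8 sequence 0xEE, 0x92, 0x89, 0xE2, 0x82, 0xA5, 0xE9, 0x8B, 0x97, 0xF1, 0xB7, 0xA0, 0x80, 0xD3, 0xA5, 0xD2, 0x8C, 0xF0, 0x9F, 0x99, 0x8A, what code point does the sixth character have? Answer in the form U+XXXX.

U+048C

Offset 0: leading byte 0xEE = 11101110 → 3-byte char #1 = EE 92 89.
Offset 3: leading byte 0xE2 = 11100010 → 3-byte char #2 = E2 82 A5.
Offset 6: leading byte 0xE9 = 11101001 → 3-byte char #3 = E9 8B 97.
Offset 9: leading byte 0xF1 = 11110001 → 4-byte char #4 = F1 B7 A0 80.
Offset 13: leading byte 0xD3 = 11010011 → 2-byte char #5 = D3 A5.
Offset 15: leading byte 0xD2 = 11010010 → 2-byte char #6 = D2 8C.
Leading byte 0xD2 = 11010010 matches 110xxxxx → 2-byte sequence.
Byte 1: 0xD2 = 11010010, payload 10010 (5 bits).
Byte 2: 0x8C = 10001100 (10xxxxxx ✓), payload 001100.
Concatenate: 10010001100 = 0x48C (11 bits → U+048C).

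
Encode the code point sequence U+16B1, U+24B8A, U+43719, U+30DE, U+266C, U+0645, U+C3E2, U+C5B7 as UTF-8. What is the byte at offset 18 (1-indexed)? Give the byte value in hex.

1-indexed offset 18 is 0-indexed offset 17.
U+16B1 → 3-byte form E1 9A B1 at offsets 0–2.
U+24B8A → 4-byte form F0 A4 AE 8A at offsets 3–6.
U+43719 → 4-byte form F1 83 9C 99 at offsets 7–10.
U+30DE → 3-byte form E3 83 9E at offsets 11–13.
U+266C → 3-byte form E2 99 AC at offsets 14–16.
U+0645 → 2-byte form D9 85 at offsets 17–18.
Offset 17 falls in char 6's range; it's byte 1 of D9 85 = 0xD9.

0xD9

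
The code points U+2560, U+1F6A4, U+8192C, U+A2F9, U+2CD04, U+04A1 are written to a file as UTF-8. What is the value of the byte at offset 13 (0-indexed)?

U+2560 → 3-byte form E2 95 A0 at offsets 0–2.
U+1F6A4 → 4-byte form F0 9F 9A A4 at offsets 3–6.
U+8192C → 4-byte form F2 81 A4 AC at offsets 7–10.
U+A2F9 → 3-byte form EA 8B B9 at offsets 11–13.
Offset 13 falls in char 4's range; it's byte 3 of EA 8B B9 = 0xB9.

0xB9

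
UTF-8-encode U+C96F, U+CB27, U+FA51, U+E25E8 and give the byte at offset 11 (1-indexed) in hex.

0xA2

1-indexed offset 11 is 0-indexed offset 10.
U+C96F → 3-byte form EC A5 AF at offsets 0–2.
U+CB27 → 3-byte form EC AC A7 at offsets 3–5.
U+FA51 → 3-byte form EF A9 91 at offsets 6–8.
U+E25E8 → 4-byte form F3 A2 97 A8 at offsets 9–12.
Offset 10 falls in char 4's range; it's byte 2 of F3 A2 97 A8 = 0xA2.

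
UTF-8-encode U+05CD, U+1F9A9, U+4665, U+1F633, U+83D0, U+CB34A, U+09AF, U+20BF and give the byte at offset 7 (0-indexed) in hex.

U+05CD → 2-byte form D7 8D at offsets 0–1.
U+1F9A9 → 4-byte form F0 9F A6 A9 at offsets 2–5.
U+4665 → 3-byte form E4 99 A5 at offsets 6–8.
Offset 7 falls in char 3's range; it's byte 2 of E4 99 A5 = 0x99.

0x99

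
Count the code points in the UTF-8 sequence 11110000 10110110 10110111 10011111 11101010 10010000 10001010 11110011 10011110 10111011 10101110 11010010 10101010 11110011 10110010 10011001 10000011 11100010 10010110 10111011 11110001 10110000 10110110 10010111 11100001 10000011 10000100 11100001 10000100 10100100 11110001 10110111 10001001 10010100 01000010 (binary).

Byte at offset 0: 0xF0 = 11110000 → 4-byte char (#1). Advance 4.
Byte at offset 4: 0xEA = 11101010 → 3-byte char (#2). Advance 3.
Byte at offset 7: 0xF3 = 11110011 → 4-byte char (#3). Advance 4.
Byte at offset 11: 0xD2 = 11010010 → 2-byte char (#4). Advance 2.
Byte at offset 13: 0xF3 = 11110011 → 4-byte char (#5). Advance 4.
Byte at offset 17: 0xE2 = 11100010 → 3-byte char (#6). Advance 3.
Byte at offset 20: 0xF1 = 11110001 → 4-byte char (#7). Advance 4.
Byte at offset 24: 0xE1 = 11100001 → 3-byte char (#8). Advance 3.
Byte at offset 27: 0xE1 = 11100001 → 3-byte char (#9). Advance 3.
Byte at offset 30: 0xF1 = 11110001 → 4-byte char (#10). Advance 4.
Byte at offset 34: 0x42 = 01000010 → 1-byte char (#11). Advance 1.
Reached end at offset 35 after 11 code points.

11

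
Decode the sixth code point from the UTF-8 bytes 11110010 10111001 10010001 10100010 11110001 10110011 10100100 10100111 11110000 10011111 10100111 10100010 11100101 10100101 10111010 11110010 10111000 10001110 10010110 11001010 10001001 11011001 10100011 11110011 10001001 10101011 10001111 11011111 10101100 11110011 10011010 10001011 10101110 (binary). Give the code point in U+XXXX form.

Offset 0: leading byte 0xF2 = 11110010 → 4-byte char #1 = F2 B9 91 A2.
Offset 4: leading byte 0xF1 = 11110001 → 4-byte char #2 = F1 B3 A4 A7.
Offset 8: leading byte 0xF0 = 11110000 → 4-byte char #3 = F0 9F A7 A2.
Offset 12: leading byte 0xE5 = 11100101 → 3-byte char #4 = E5 A5 BA.
Offset 15: leading byte 0xF2 = 11110010 → 4-byte char #5 = F2 B8 8E 96.
Offset 19: leading byte 0xCA = 11001010 → 2-byte char #6 = CA 89.
Leading byte 0xCA = 11001010 matches 110xxxxx → 2-byte sequence.
Byte 1: 0xCA = 11001010, payload 01010 (5 bits).
Byte 2: 0x89 = 10001001 (10xxxxxx ✓), payload 001001.
Concatenate: 01010001001 = 0x289 (11 bits → U+0289).

U+0289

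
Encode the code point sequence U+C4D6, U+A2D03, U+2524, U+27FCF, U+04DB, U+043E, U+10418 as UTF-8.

U+C4D6: 3-byte form → EC 93 96.
U+A2D03: 4-byte form → F2 A2 B4 83.
U+2524: 3-byte form → E2 94 A4.
U+27FCF: 4-byte form → F0 A7 BF 8F.
U+04DB: 2-byte form → D3 9B.
U+043E: 2-byte form → D0 BE.
U+10418: 4-byte form → F0 90 90 98.
Concatenated (22 bytes): EC 93 96 F2 A2 B4 83 E2 94 A4 F0 A7 BF 8F D3 9B D0 BE F0 90 90 98.

EC 93 96 F2 A2 B4 83 E2 94 A4 F0 A7 BF 8F D3 9B D0 BE F0 90 90 98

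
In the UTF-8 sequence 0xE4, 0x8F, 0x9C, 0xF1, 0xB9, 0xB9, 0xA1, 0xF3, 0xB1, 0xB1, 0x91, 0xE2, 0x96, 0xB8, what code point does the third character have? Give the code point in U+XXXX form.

U+F1C51

Offset 0: leading byte 0xE4 = 11100100 → 3-byte char #1 = E4 8F 9C.
Offset 3: leading byte 0xF1 = 11110001 → 4-byte char #2 = F1 B9 B9 A1.
Offset 7: leading byte 0xF3 = 11110011 → 4-byte char #3 = F3 B1 B1 91.
Leading byte 0xF3 = 11110011 matches 11110xxx → 4-byte sequence.
Byte 1: 0xF3 = 11110011, payload 011 (3 bits).
Byte 2: 0xB1 = 10110001 (10xxxxxx ✓), payload 110001.
Byte 3: 0xB1 = 10110001 (10xxxxxx ✓), payload 110001.
Byte 4: 0x91 = 10010001 (10xxxxxx ✓), payload 010001.
Concatenate: 011110001110001010001 = 0xF1C51 (21 bits → U+F1C51).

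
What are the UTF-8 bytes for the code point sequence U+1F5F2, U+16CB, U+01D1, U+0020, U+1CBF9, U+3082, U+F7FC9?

F0 9F 97 B2 E1 9B 8B C7 91 20 F0 9C AF B9 E3 82 82 F3 B7 BF 89

U+1F5F2: 4-byte form → F0 9F 97 B2.
U+16CB: 3-byte form → E1 9B 8B.
U+01D1: 2-byte form → C7 91.
U+0020: 1-byte form → 20.
U+1CBF9: 4-byte form → F0 9C AF B9.
U+3082: 3-byte form → E3 82 82.
U+F7FC9: 4-byte form → F3 B7 BF 89.
Concatenated (21 bytes): F0 9F 97 B2 E1 9B 8B C7 91 20 F0 9C AF B9 E3 82 82 F3 B7 BF 89.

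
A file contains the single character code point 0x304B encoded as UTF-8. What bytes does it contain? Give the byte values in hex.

E3 81 8B

U+304B = 0x304B = 12363 decimal. In range U+0800–U+FFFF → 3-byte form: 1110xxxx 10xxxxxx 10xxxxxx.
Binary (16 bits): 0011000001001011.
Split 4+6+6: 0011 | 000001 | 001011.
Byte 1: 11100011 = 0xE3.
Byte 2: 10000001 = 0x81.
Byte 3: 10001011 = 0x8B.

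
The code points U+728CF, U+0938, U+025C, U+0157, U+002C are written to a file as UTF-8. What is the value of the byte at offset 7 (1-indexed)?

0xB8

1-indexed offset 7 is 0-indexed offset 6.
U+728CF → 4-byte form F1 B2 A3 8F at offsets 0–3.
U+0938 → 3-byte form E0 A4 B8 at offsets 4–6.
Offset 6 falls in char 2's range; it's byte 3 of E0 A4 B8 = 0xB8.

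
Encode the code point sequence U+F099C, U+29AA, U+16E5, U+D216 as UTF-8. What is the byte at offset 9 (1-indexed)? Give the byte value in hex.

1-indexed offset 9 is 0-indexed offset 8.
U+F099C → 4-byte form F3 B0 A6 9C at offsets 0–3.
U+29AA → 3-byte form E2 A6 AA at offsets 4–6.
U+16E5 → 3-byte form E1 9B A5 at offsets 7–9.
Offset 8 falls in char 3's range; it's byte 2 of E1 9B A5 = 0x9B.

0x9B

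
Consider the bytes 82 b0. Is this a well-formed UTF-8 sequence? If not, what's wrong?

Byte 0x82 = 10000010 has the form 10xxxxxx — a continuation byte — but there is no preceding leading byte.

invalid (continuation byte with no leading byte)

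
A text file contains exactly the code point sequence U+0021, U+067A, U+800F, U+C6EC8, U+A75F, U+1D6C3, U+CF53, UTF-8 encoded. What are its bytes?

U+0021: 1-byte form → 21.
U+067A: 2-byte form → D9 BA.
U+800F: 3-byte form → E8 80 8F.
U+C6EC8: 4-byte form → F3 86 BB 88.
U+A75F: 3-byte form → EA 9D 9F.
U+1D6C3: 4-byte form → F0 9D 9B 83.
U+CF53: 3-byte form → EC BD 93.
Concatenated (20 bytes): 21 D9 BA E8 80 8F F3 86 BB 88 EA 9D 9F F0 9D 9B 83 EC BD 93.

21 D9 BA E8 80 8F F3 86 BB 88 EA 9D 9F F0 9D 9B 83 EC BD 93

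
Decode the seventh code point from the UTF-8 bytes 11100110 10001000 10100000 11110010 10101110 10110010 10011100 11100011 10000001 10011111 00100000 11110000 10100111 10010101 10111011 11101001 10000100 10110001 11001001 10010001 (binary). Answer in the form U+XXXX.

U+0251

Offset 0: leading byte 0xE6 = 11100110 → 3-byte char #1 = E6 88 A0.
Offset 3: leading byte 0xF2 = 11110010 → 4-byte char #2 = F2 AE B2 9C.
Offset 7: leading byte 0xE3 = 11100011 → 3-byte char #3 = E3 81 9F.
Offset 10: leading byte 0x20 = 00100000 → 1-byte char #4 = 20.
Offset 11: leading byte 0xF0 = 11110000 → 4-byte char #5 = F0 A7 95 BB.
Offset 15: leading byte 0xE9 = 11101001 → 3-byte char #6 = E9 84 B1.
Offset 18: leading byte 0xC9 = 11001001 → 2-byte char #7 = C9 91.
Leading byte 0xC9 = 11001001 matches 110xxxxx → 2-byte sequence.
Byte 1: 0xC9 = 11001001, payload 01001 (5 bits).
Byte 2: 0x91 = 10010001 (10xxxxxx ✓), payload 010001.
Concatenate: 01001010001 = 0x251 (11 bits → U+0251).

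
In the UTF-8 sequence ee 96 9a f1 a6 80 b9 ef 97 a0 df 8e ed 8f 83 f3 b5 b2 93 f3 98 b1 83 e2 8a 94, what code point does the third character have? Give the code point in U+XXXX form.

U+F5E0

Offset 0: leading byte 0xEE = 11101110 → 3-byte char #1 = EE 96 9A.
Offset 3: leading byte 0xF1 = 11110001 → 4-byte char #2 = F1 A6 80 B9.
Offset 7: leading byte 0xEF = 11101111 → 3-byte char #3 = EF 97 A0.
Leading byte 0xEF = 11101111 matches 1110xxxx → 3-byte sequence.
Byte 1: 0xEF = 11101111, payload 1111 (4 bits).
Byte 2: 0x97 = 10010111 (10xxxxxx ✓), payload 010111.
Byte 3: 0xA0 = 10100000 (10xxxxxx ✓), payload 100000.
Concatenate: 1111010111100000 = 0xF5E0 (16 bits → U+F5E0).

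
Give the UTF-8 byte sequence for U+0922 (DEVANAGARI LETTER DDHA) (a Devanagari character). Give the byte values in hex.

E0 A4 A2

U+0922 = 0x922 = 2338 decimal. In range U+0800–U+FFFF → 3-byte form: 1110xxxx 10xxxxxx 10xxxxxx.
Binary (16 bits): 0000100100100010.
Split 4+6+6: 0000 | 100100 | 100010.
Byte 1: 11100000 = 0xE0.
Byte 2: 10100100 = 0xA4.
Byte 3: 10100010 = 0xA2.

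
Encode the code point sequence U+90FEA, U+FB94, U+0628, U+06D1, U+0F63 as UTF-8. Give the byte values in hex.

U+90FEA: 4-byte form → F2 90 BF AA.
U+FB94: 3-byte form → EF AE 94.
U+0628: 2-byte form → D8 A8.
U+06D1: 2-byte form → DB 91.
U+0F63: 3-byte form → E0 BD A3.
Concatenated (14 bytes): F2 90 BF AA EF AE 94 D8 A8 DB 91 E0 BD A3.

F2 90 BF AA EF AE 94 D8 A8 DB 91 E0 BD A3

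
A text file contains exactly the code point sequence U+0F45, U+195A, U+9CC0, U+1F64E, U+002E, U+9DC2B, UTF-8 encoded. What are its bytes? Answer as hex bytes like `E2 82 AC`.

U+0F45: 3-byte form → E0 BD 85.
U+195A: 3-byte form → E1 A5 9A.
U+9CC0: 3-byte form → E9 B3 80.
U+1F64E: 4-byte form → F0 9F 99 8E.
U+002E: 1-byte form → 2E.
U+9DC2B: 4-byte form → F2 9D B0 AB.
Concatenated (18 bytes): E0 BD 85 E1 A5 9A E9 B3 80 F0 9F 99 8E 2E F2 9D B0 AB.

E0 BD 85 E1 A5 9A E9 B3 80 F0 9F 99 8E 2E F2 9D B0 AB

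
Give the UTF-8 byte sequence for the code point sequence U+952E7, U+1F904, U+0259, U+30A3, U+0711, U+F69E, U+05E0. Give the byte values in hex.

U+952E7: 4-byte form → F2 95 8B A7.
U+1F904: 4-byte form → F0 9F A4 84.
U+0259: 2-byte form → C9 99.
U+30A3: 3-byte form → E3 82 A3.
U+0711: 2-byte form → DC 91.
U+F69E: 3-byte form → EF 9A 9E.
U+05E0: 2-byte form → D7 A0.
Concatenated (20 bytes): F2 95 8B A7 F0 9F A4 84 C9 99 E3 82 A3 DC 91 EF 9A 9E D7 A0.

F2 95 8B A7 F0 9F A4 84 C9 99 E3 82 A3 DC 91 EF 9A 9E D7 A0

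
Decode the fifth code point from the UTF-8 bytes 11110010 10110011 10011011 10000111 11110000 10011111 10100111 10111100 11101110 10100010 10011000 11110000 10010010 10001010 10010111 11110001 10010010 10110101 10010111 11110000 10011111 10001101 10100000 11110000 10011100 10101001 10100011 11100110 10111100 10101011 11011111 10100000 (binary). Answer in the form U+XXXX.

U+52D57

Offset 0: leading byte 0xF2 = 11110010 → 4-byte char #1 = F2 B3 9B 87.
Offset 4: leading byte 0xF0 = 11110000 → 4-byte char #2 = F0 9F A7 BC.
Offset 8: leading byte 0xEE = 11101110 → 3-byte char #3 = EE A2 98.
Offset 11: leading byte 0xF0 = 11110000 → 4-byte char #4 = F0 92 8A 97.
Offset 15: leading byte 0xF1 = 11110001 → 4-byte char #5 = F1 92 B5 97.
Leading byte 0xF1 = 11110001 matches 11110xxx → 4-byte sequence.
Byte 1: 0xF1 = 11110001, payload 001 (3 bits).
Byte 2: 0x92 = 10010010 (10xxxxxx ✓), payload 010010.
Byte 3: 0xB5 = 10110101 (10xxxxxx ✓), payload 110101.
Byte 4: 0x97 = 10010111 (10xxxxxx ✓), payload 010111.
Concatenate: 001010010110101010111 = 0x52D57 (21 bits → U+52D57).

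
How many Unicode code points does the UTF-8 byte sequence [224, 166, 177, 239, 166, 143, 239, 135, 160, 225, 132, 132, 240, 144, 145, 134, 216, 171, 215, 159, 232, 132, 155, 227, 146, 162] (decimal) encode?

Byte at offset 0: 0xE0 = 11100000 → 3-byte char (#1). Advance 3.
Byte at offset 3: 0xEF = 11101111 → 3-byte char (#2). Advance 3.
Byte at offset 6: 0xEF = 11101111 → 3-byte char (#3). Advance 3.
Byte at offset 9: 0xE1 = 11100001 → 3-byte char (#4). Advance 3.
Byte at offset 12: 0xF0 = 11110000 → 4-byte char (#5). Advance 4.
Byte at offset 16: 0xD8 = 11011000 → 2-byte char (#6). Advance 2.
Byte at offset 18: 0xD7 = 11010111 → 2-byte char (#7). Advance 2.
Byte at offset 20: 0xE8 = 11101000 → 3-byte char (#8). Advance 3.
Byte at offset 23: 0xE3 = 11100011 → 3-byte char (#9). Advance 3.
Reached end at offset 26 after 9 code points.

9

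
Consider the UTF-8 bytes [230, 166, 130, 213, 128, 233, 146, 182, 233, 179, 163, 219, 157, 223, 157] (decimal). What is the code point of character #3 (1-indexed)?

U+94B6

Offset 0: leading byte 0xE6 = 11100110 → 3-byte char #1 = E6 A6 82.
Offset 3: leading byte 0xD5 = 11010101 → 2-byte char #2 = D5 80.
Offset 5: leading byte 0xE9 = 11101001 → 3-byte char #3 = E9 92 B6.
Leading byte 0xE9 = 11101001 matches 1110xxxx → 3-byte sequence.
Byte 1: 0xE9 = 11101001, payload 1001 (4 bits).
Byte 2: 0x92 = 10010010 (10xxxxxx ✓), payload 010010.
Byte 3: 0xB6 = 10110110 (10xxxxxx ✓), payload 110110.
Concatenate: 1001010010110110 = 0x94B6 (16 bits → U+94B6).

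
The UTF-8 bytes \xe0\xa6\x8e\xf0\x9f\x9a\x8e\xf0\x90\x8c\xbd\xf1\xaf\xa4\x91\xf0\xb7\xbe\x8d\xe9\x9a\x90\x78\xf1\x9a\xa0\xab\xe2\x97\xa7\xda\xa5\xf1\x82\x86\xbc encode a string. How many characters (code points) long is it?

11

Byte at offset 0: 0xE0 = 11100000 → 3-byte char (#1). Advance 3.
Byte at offset 3: 0xF0 = 11110000 → 4-byte char (#2). Advance 4.
Byte at offset 7: 0xF0 = 11110000 → 4-byte char (#3). Advance 4.
Byte at offset 11: 0xF1 = 11110001 → 4-byte char (#4). Advance 4.
Byte at offset 15: 0xF0 = 11110000 → 4-byte char (#5). Advance 4.
Byte at offset 19: 0xE9 = 11101001 → 3-byte char (#6). Advance 3.
Byte at offset 22: 0x78 = 01111000 → 1-byte char (#7). Advance 1.
Byte at offset 23: 0xF1 = 11110001 → 4-byte char (#8). Advance 4.
Byte at offset 27: 0xE2 = 11100010 → 3-byte char (#9). Advance 3.
Byte at offset 30: 0xDA = 11011010 → 2-byte char (#10). Advance 2.
Byte at offset 32: 0xF1 = 11110001 → 4-byte char (#11). Advance 4.
Reached end at offset 36 after 11 code points.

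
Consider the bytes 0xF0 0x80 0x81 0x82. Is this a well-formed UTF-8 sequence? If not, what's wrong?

Leading byte 0xF0 = 11110000 → 4-byte form.
Continuation bytes all match 10xxxxxx. Payload decodes to 0x42.
But 0x42 < 0x10000, the minimum for a 4-byte sequence — this is an overlong encoding.

invalid (overlong encoding)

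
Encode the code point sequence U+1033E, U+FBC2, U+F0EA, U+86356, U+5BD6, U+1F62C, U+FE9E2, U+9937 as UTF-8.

U+1033E: 4-byte form → F0 90 8C BE.
U+FBC2: 3-byte form → EF AF 82.
U+F0EA: 3-byte form → EF 83 AA.
U+86356: 4-byte form → F2 86 8D 96.
U+5BD6: 3-byte form → E5 AF 96.
U+1F62C: 4-byte form → F0 9F 98 AC.
U+FE9E2: 4-byte form → F3 BE A7 A2.
U+9937: 3-byte form → E9 A4 B7.
Concatenated (28 bytes): F0 90 8C BE EF AF 82 EF 83 AA F2 86 8D 96 E5 AF 96 F0 9F 98 AC F3 BE A7 A2 E9 A4 B7.

F0 90 8C BE EF AF 82 EF 83 AA F2 86 8D 96 E5 AF 96 F0 9F 98 AC F3 BE A7 A2 E9 A4 B7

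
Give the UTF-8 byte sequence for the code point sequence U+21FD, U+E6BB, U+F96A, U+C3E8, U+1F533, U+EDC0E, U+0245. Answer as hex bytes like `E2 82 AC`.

E2 87 BD EE 9A BB EF A5 AA EC 8F A8 F0 9F 94 B3 F3 AD B0 8E C9 85

U+21FD: 3-byte form → E2 87 BD.
U+E6BB: 3-byte form → EE 9A BB.
U+F96A: 3-byte form → EF A5 AA.
U+C3E8: 3-byte form → EC 8F A8.
U+1F533: 4-byte form → F0 9F 94 B3.
U+EDC0E: 4-byte form → F3 AD B0 8E.
U+0245: 2-byte form → C9 85.
Concatenated (22 bytes): E2 87 BD EE 9A BB EF A5 AA EC 8F A8 F0 9F 94 B3 F3 AD B0 8E C9 85.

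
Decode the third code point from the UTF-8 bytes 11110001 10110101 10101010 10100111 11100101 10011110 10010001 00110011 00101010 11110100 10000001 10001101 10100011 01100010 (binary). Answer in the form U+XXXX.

U+0033

Offset 0: leading byte 0xF1 = 11110001 → 4-byte char #1 = F1 B5 AA A7.
Offset 4: leading byte 0xE5 = 11100101 → 3-byte char #2 = E5 9E 91.
Offset 7: leading byte 0x33 = 00110011 → 1-byte char #3 = 33.
Leading byte 0x33 = 00110011 matches 0xxxxxxx → 1-byte sequence.
Byte 1: 0x33 = 00110011, payload 0110011 (7 bits).
Concatenate: 0110011 = 0x33 (7 bits → U+0033).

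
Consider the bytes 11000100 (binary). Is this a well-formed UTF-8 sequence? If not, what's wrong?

Leading byte 0xC4 = 11000100 → 2-byte form, but only 1 byte is present.

invalid (sequence truncated)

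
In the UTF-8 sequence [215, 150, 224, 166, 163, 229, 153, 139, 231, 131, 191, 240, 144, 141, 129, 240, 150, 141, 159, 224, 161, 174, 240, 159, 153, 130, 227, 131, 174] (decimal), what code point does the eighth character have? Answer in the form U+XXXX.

Offset 0: leading byte 0xD7 = 11010111 → 2-byte char #1 = D7 96.
Offset 2: leading byte 0xE0 = 11100000 → 3-byte char #2 = E0 A6 A3.
Offset 5: leading byte 0xE5 = 11100101 → 3-byte char #3 = E5 99 8B.
Offset 8: leading byte 0xE7 = 11100111 → 3-byte char #4 = E7 83 BF.
Offset 11: leading byte 0xF0 = 11110000 → 4-byte char #5 = F0 90 8D 81.
Offset 15: leading byte 0xF0 = 11110000 → 4-byte char #6 = F0 96 8D 9F.
Offset 19: leading byte 0xE0 = 11100000 → 3-byte char #7 = E0 A1 AE.
Offset 22: leading byte 0xF0 = 11110000 → 4-byte char #8 = F0 9F 99 82.
Leading byte 0xF0 = 11110000 matches 11110xxx → 4-byte sequence.
Byte 1: 0xF0 = 11110000, payload 000 (3 bits).
Byte 2: 0x9F = 10011111 (10xxxxxx ✓), payload 011111.
Byte 3: 0x99 = 10011001 (10xxxxxx ✓), payload 011001.
Byte 4: 0x82 = 10000010 (10xxxxxx ✓), payload 000010.
Concatenate: 000011111011001000010 = 0x1F642 (21 bits → U+1F642).

U+1F642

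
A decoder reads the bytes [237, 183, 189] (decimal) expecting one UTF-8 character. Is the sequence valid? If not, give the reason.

Structurally a 3-byte sequence; payload = 0xDDFD.
But 0xDDFD is in U+D800–U+DFFF, the surrogate range. Surrogates are not Unicode scalar values and are forbidden in UTF-8.

invalid (encodes a surrogate (U+D800–U+DFFF))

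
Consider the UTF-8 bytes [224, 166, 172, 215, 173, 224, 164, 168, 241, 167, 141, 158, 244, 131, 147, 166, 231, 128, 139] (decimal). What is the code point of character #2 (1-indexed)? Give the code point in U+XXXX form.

U+05ED

Offset 0: leading byte 0xE0 = 11100000 → 3-byte char #1 = E0 A6 AC.
Offset 3: leading byte 0xD7 = 11010111 → 2-byte char #2 = D7 AD.
Leading byte 0xD7 = 11010111 matches 110xxxxx → 2-byte sequence.
Byte 1: 0xD7 = 11010111, payload 10111 (5 bits).
Byte 2: 0xAD = 10101101 (10xxxxxx ✓), payload 101101.
Concatenate: 10111101101 = 0x5ED (11 bits → U+05ED).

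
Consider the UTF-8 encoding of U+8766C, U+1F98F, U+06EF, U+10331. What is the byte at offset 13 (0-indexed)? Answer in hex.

0xB1

U+8766C → 4-byte form F2 87 99 AC at offsets 0–3.
U+1F98F → 4-byte form F0 9F A6 8F at offsets 4–7.
U+06EF → 2-byte form DB AF at offsets 8–9.
U+10331 → 4-byte form F0 90 8C B1 at offsets 10–13.
Offset 13 falls in char 4's range; it's byte 4 of F0 90 8C B1 = 0xB1.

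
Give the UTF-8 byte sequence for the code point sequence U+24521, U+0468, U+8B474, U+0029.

F0 A4 94 A1 D1 A8 F2 8B 91 B4 29

U+24521: 4-byte form → F0 A4 94 A1.
U+0468: 2-byte form → D1 A8.
U+8B474: 4-byte form → F2 8B 91 B4.
U+0029: 1-byte form → 29.
Concatenated (11 bytes): F0 A4 94 A1 D1 A8 F2 8B 91 B4 29.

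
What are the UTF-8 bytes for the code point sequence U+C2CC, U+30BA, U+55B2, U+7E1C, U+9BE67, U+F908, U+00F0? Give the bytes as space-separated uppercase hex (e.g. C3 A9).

EC 8B 8C E3 82 BA E5 96 B2 E7 B8 9C F2 9B B9 A7 EF A4 88 C3 B0

U+C2CC: 3-byte form → EC 8B 8C.
U+30BA: 3-byte form → E3 82 BA.
U+55B2: 3-byte form → E5 96 B2.
U+7E1C: 3-byte form → E7 B8 9C.
U+9BE67: 4-byte form → F2 9B B9 A7.
U+F908: 3-byte form → EF A4 88.
U+00F0: 2-byte form → C3 B0.
Concatenated (21 bytes): EC 8B 8C E3 82 BA E5 96 B2 E7 B8 9C F2 9B B9 A7 EF A4 88 C3 B0.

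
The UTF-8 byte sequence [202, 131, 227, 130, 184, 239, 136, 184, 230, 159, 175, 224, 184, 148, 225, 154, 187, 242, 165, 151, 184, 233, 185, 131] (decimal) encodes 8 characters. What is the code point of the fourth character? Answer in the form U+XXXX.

U+67EF

Offset 0: leading byte 0xCA = 11001010 → 2-byte char #1 = CA 83.
Offset 2: leading byte 0xE3 = 11100011 → 3-byte char #2 = E3 82 B8.
Offset 5: leading byte 0xEF = 11101111 → 3-byte char #3 = EF 88 B8.
Offset 8: leading byte 0xE6 = 11100110 → 3-byte char #4 = E6 9F AF.
Leading byte 0xE6 = 11100110 matches 1110xxxx → 3-byte sequence.
Byte 1: 0xE6 = 11100110, payload 0110 (4 bits).
Byte 2: 0x9F = 10011111 (10xxxxxx ✓), payload 011111.
Byte 3: 0xAF = 10101111 (10xxxxxx ✓), payload 101111.
Concatenate: 0110011111101111 = 0x67EF (16 bits → U+67EF).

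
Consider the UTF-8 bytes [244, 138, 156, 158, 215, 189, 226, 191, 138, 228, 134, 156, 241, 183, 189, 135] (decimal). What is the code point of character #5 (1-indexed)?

U+77F47

Offset 0: leading byte 0xF4 = 11110100 → 4-byte char #1 = F4 8A 9C 9E.
Offset 4: leading byte 0xD7 = 11010111 → 2-byte char #2 = D7 BD.
Offset 6: leading byte 0xE2 = 11100010 → 3-byte char #3 = E2 BF 8A.
Offset 9: leading byte 0xE4 = 11100100 → 3-byte char #4 = E4 86 9C.
Offset 12: leading byte 0xF1 = 11110001 → 4-byte char #5 = F1 B7 BD 87.
Leading byte 0xF1 = 11110001 matches 11110xxx → 4-byte sequence.
Byte 1: 0xF1 = 11110001, payload 001 (3 bits).
Byte 2: 0xB7 = 10110111 (10xxxxxx ✓), payload 110111.
Byte 3: 0xBD = 10111101 (10xxxxxx ✓), payload 111101.
Byte 4: 0x87 = 10000111 (10xxxxxx ✓), payload 000111.
Concatenate: 001110111111101000111 = 0x77F47 (21 bits → U+77F47).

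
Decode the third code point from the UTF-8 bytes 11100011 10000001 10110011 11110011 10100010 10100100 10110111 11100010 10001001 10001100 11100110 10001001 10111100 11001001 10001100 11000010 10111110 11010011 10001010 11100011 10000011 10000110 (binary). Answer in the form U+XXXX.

Offset 0: leading byte 0xE3 = 11100011 → 3-byte char #1 = E3 81 B3.
Offset 3: leading byte 0xF3 = 11110011 → 4-byte char #2 = F3 A2 A4 B7.
Offset 7: leading byte 0xE2 = 11100010 → 3-byte char #3 = E2 89 8C.
Leading byte 0xE2 = 11100010 matches 1110xxxx → 3-byte sequence.
Byte 1: 0xE2 = 11100010, payload 0010 (4 bits).
Byte 2: 0x89 = 10001001 (10xxxxxx ✓), payload 001001.
Byte 3: 0x8C = 10001100 (10xxxxxx ✓), payload 001100.
Concatenate: 0010001001001100 = 0x224C (16 bits → U+224C).

U+224C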